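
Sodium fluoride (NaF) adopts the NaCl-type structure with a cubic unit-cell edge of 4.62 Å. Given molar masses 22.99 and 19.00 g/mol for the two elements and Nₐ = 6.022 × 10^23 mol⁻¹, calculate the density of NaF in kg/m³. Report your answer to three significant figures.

2830 kg/m³

The NaCl-type structure contains Z = 4 formula units per cell; M(NaF) = 22.99 + 19.00 = 41.99 g/mol.
a³ = (4.620 × 10^-8 cm)³ = 9.861 × 10^-23 cm³.
ρ = 4 × 41.99 / (6.022 × 10²³ × 9.861 × 10^-23) = 2.828 g/cm³ = 2830 kg/m³.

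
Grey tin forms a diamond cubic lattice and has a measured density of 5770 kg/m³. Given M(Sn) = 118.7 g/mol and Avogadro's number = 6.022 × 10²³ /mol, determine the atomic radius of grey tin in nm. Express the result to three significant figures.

For a diamond cubic cell (Z = 8), a³ = Z·M/(N_A·ρ) = 8 × 118.7 / (6.022 × 10²³ × 5.770) = 2.733 × 10^-22 cm³, so a = 6.489 × 10^-8 cm = 0.6489 nm.
Nearest neighbors lie along the body diagonal with √3·a = 8r, so r = 0.2165 × a = 0.141 nm.

0.141 nm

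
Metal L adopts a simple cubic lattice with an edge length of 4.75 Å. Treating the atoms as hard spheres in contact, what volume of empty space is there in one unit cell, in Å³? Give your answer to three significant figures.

51.1 Å³

In a simple cubic lattice atoms touch along the cell edge, so a = 2r, so r = 0.5000a = 2.375 Å.
V_cell = a³ = 107.2 Å³; V_atoms = 1 × (4/3)πr³ = 56.12 Å³.
Empty space = 107.2 − 56.12 = 51.1 Å³.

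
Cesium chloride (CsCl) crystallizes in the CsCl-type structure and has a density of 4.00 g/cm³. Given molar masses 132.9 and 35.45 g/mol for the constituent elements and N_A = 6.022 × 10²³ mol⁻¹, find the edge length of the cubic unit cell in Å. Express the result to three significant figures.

4.12 Å

M(CsCl) = 168.35 g/mol; Z = 1 formula unit per cell.
a³ = Z·M/(N_A·ρ) = 1 × 168.35 / (6.022 × 10²³ × 4.00) = 6.989 × 10^-23 cm³, so a = 4.119 × 10^-8 cm = 4.12 Å.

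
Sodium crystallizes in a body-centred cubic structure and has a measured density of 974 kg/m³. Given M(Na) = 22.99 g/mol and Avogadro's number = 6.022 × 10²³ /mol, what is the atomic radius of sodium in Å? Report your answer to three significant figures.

1.85 Å

For a BCC cell (Z = 2), a³ = Z·M/(N_A·ρ) = 2 × 22.99 / (6.022 × 10²³ × 0.9740) = 7.839 × 10^-23 cm³, so a = 4.280 × 10^-8 cm = 4.280 Å.
Atoms touch along the body diagonal, so √3·a = 4r, so r = 0.4330 × a = 1.85 Å.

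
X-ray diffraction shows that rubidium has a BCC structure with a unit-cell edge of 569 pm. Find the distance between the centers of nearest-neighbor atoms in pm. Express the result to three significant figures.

493 pm

In a BCC structure, atoms touch along the body diagonal, so √3·a = 4r; the nearest-neighbor distance equals 2r = 0.8660·a.
d = 0.8660 × 569 = 493 pm.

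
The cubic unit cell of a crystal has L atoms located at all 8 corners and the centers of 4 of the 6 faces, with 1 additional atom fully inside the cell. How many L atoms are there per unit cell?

4

Corner atoms are shared by 8 cells (1/8 each), face atoms by 2 (1/2 each), interior atoms are unshared.
Net atoms = 8 × 1/8 + 4 × 1/2 + 1 = 1 + 2 + 1 = 4.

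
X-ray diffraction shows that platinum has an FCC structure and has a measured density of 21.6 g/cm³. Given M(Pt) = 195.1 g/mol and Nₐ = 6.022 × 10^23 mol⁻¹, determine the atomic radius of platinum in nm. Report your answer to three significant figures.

For an FCC cell (Z = 4), a³ = Z·M/(N_A·ρ) = 4 × 195.1 / (6.022 × 10²³ × 21.60) = 6.000 × 10^-23 cm³, so a = 3.915 × 10^-8 cm = 0.3915 nm.
Atoms touch along the face diagonal, so √2·a = 4r, so r = 0.3536 × a = 0.138 nm.

0.138 nm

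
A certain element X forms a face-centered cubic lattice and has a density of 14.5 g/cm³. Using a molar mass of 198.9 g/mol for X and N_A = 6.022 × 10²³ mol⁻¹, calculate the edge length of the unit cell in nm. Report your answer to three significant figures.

0.450 nm

With Z = 4 atoms per FCC cell, a³ = Z·M/(N_A·ρ) = 4 × 198.9 / (6.022 × 10²³ × 14.50 g/cm³) = 9.111 × 10^-23 cm³.
a = (9.111 × 10^-23)^(1/3) = 4.500 × 10^-8 cm = 0.450 nm.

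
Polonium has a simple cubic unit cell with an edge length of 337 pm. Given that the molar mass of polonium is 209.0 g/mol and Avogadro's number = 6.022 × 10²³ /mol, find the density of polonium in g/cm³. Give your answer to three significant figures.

A simple cubic unit cell contains Z = 1 atom.
Cell volume: a³ = (337 pm)³ = (3.370 × 10^-8 cm)³ = 3.827 × 10^-23 cm³.
ρ = Z·M/(N_A·a³) = 1 × 209.0 / (6.022 × 10²³ × 3.827 × 10^-23) = 9.068 g/cm³.

9.07 g/cm³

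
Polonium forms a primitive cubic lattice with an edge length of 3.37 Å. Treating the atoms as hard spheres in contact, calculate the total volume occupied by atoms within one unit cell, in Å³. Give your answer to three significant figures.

20.0 Å³

In a simple cubic lattice atoms touch along the cell edge, so a = 2r, so r = 0.5000a = 1.685 Å.
V_atoms = Z × (4/3)πr³ = 1 × (4/3)π × (1.685)³ = 20.0 Å³.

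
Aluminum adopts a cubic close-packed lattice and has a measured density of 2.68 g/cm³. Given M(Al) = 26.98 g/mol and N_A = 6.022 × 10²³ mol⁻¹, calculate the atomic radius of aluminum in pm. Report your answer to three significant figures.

For an FCC cell (Z = 4), a³ = Z·M/(N_A·ρ) = 4 × 26.98 / (6.022 × 10²³ × 2.680) = 6.687 × 10^-23 cm³, so a = 4.059 × 10^-8 cm = 405.9 pm.
Atoms touch along the face diagonal, so √2·a = 4r, so r = 0.3536 × a = 144 pm.

144 pm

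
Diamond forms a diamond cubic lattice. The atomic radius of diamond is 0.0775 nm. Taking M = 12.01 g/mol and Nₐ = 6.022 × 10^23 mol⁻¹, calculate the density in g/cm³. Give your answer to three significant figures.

In a diamond cubic lattice, nearest neighbors lie along the body diagonal with √3·a = 8r, giving a = 0.3580 nm = 3.580 × 10^-8 cm.
With Z = 8, ρ = Z·M/(N_A·a³) = 8 × 12.01 / (6.022 × 10²³ × 4.587 × 10^-23) = 3.479 g/cm³.

3.48 g/cm³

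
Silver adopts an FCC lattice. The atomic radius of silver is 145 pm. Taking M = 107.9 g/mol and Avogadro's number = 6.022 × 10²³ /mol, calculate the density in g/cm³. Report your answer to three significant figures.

In an FCC lattice, atoms touch along the face diagonal, so √2·a = 4r, giving a = 410.1 pm = 4.101 × 10^-8 cm.
With Z = 4, ρ = Z·M/(N_A·a³) = 4 × 107.9 / (6.022 × 10²³ × 6.898 × 10^-23) = 10.39 g/cm³.

10.4 g/cm³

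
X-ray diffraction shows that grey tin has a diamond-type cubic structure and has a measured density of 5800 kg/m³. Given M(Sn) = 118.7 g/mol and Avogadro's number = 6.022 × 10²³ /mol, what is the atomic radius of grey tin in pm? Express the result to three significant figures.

For a diamond cubic cell (Z = 8), a³ = Z·M/(N_A·ρ) = 8 × 118.7 / (6.022 × 10²³ × 5.800) = 2.719 × 10^-22 cm³, so a = 6.478 × 10^-8 cm = 647.8 pm.
Nearest neighbors lie along the body diagonal with √3·a = 8r, so r = 0.2165 × a = 140 pm.

140 pm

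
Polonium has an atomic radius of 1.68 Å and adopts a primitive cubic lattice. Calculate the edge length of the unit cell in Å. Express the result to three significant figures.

3.36 Å

In a simple cubic lattice, atoms touch along the cell edge, so a = 2r.
a = 2r = 2 × 1.68 = 3.36 Å.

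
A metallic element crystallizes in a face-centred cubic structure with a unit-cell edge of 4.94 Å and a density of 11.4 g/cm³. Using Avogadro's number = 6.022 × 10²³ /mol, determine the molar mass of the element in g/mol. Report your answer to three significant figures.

An FCC cell has Z = 4 atoms; a = 4.940 × 10^-8 cm.
M = ρ·N_A·a³/Z = 11.4 × 6.022 × 10²³ × 1.206 × 10^-22 / 4 = 207 g/mol.

207 g/mol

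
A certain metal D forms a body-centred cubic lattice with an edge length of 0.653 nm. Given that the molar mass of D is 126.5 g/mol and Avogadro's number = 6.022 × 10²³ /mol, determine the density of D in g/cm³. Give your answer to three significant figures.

1.51 g/cm³

A BCC unit cell contains Z = 2 atoms.
Cell volume: a³ = (0.653 nm)³ = (6.530 × 10^-8 cm)³ = 2.784 × 10^-22 cm³.
ρ = Z·M/(N_A·a³) = 2 × 126.5 / (6.022 × 10²³ × 2.784 × 10^-22) = 1.509 g/cm³.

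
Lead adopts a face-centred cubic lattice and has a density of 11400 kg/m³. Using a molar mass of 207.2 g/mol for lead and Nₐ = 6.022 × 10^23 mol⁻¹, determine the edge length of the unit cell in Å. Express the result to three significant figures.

4.94 Å

With Z = 4 atoms per FCC cell, a³ = Z·M/(N_A·ρ) = 4 × 207.2 / (6.022 × 10²³ × 11.40 g/cm³) = 1.207 × 10^-22 cm³.
a = (1.207 × 10^-22)^(1/3) = 4.942 × 10^-8 cm = 4.94 Å.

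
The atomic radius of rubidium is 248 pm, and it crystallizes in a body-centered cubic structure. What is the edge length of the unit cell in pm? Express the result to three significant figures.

In a BCC lattice, atoms touch along the body diagonal, so √3·a = 4r.
a = 4r/√3 = 4 × 248 / 1.7321 = 573 pm.

573 pm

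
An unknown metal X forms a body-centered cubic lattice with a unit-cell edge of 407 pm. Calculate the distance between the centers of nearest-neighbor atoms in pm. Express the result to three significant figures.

352 pm

In a BCC structure, atoms touch along the body diagonal, so √3·a = 4r; the nearest-neighbor distance equals 2r = 0.8660·a.
d = 0.8660 × 407 = 352 pm.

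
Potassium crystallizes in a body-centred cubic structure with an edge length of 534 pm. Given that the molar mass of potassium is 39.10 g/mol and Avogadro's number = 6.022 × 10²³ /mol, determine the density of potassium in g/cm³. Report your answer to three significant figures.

0.853 g/cm³

A BCC unit cell contains Z = 2 atoms.
Cell volume: a³ = (534 pm)³ = (5.340 × 10^-8 cm)³ = 1.523 × 10^-22 cm³.
ρ = Z·M/(N_A·a³) = 2 × 39.10 / (6.022 × 10²³ × 1.523 × 10^-22) = 0.8528 g/cm³.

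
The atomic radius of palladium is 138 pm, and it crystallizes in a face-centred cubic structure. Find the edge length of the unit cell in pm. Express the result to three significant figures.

390 pm

In an FCC lattice, atoms touch along the face diagonal, so √2·a = 4r.
a = 4r/√2 = 4 × 138 / 1.4142 = 390 pm.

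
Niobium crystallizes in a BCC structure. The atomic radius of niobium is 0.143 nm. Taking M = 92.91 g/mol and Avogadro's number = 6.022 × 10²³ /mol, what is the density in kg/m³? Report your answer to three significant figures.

In a BCC lattice, atoms touch along the body diagonal, so √3·a = 4r, giving a = 0.3302 nm = 3.302 × 10^-8 cm.
With Z = 2, ρ = Z·M/(N_A·a³) = 2 × 92.91 / (6.022 × 10²³ × 3.602 × 10^-23) = 8.567 g/cm³ = 8570 kg/m³.

8570 kg/m³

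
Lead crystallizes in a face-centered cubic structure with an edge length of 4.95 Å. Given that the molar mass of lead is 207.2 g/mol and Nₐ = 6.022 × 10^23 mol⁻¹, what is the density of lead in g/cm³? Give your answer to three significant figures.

11.3 g/cm³

An FCC unit cell contains Z = 4 atoms.
Cell volume: a³ = (4.95 Å)³ = (4.950 × 10^-8 cm)³ = 1.213 × 10^-22 cm³.
ρ = Z·M/(N_A·a³) = 4 × 207.2 / (6.022 × 10²³ × 1.213 × 10^-22) = 11.35 g/cm³.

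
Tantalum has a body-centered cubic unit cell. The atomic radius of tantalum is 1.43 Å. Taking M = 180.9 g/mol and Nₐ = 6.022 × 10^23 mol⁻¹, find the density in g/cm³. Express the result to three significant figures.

In a BCC lattice, atoms touch along the body diagonal, so √3·a = 4r, giving a = 3.302 Å = 3.302 × 10^-8 cm.
With Z = 2, ρ = Z·M/(N_A·a³) = 2 × 180.9 / (6.022 × 10²³ × 3.602 × 10^-23) = 16.68 g/cm³.

16.7 g/cm³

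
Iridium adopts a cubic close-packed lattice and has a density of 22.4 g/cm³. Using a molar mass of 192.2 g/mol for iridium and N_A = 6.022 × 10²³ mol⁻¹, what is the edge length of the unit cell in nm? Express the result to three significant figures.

With Z = 4 atoms per FCC cell, a³ = Z·M/(N_A·ρ) = 4 × 192.2 / (6.022 × 10²³ × 22.40 g/cm³) = 5.699 × 10^-23 cm³.
a = (5.699 × 10^-23)^(1/3) = 3.848 × 10^-8 cm = 0.385 nm.

0.385 nm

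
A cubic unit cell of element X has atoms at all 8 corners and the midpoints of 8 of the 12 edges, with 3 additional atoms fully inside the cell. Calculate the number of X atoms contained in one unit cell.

6

Corner atoms are shared by 8 cells (1/8 each), edge atoms by 4 (1/4 each), interior atoms are unshared.
Net atoms = 8 × 1/8 + 8 × 1/4 + 3 = 1 + 2 + 3 = 6.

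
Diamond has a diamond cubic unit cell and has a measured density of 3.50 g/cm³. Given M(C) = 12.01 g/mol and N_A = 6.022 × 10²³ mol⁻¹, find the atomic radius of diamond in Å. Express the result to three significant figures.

0.773 Å

For a diamond cubic cell (Z = 8), a³ = Z·M/(N_A·ρ) = 8 × 12.01 / (6.022 × 10²³ × 3.500) = 4.559 × 10^-23 cm³, so a = 3.572 × 10^-8 cm = 3.572 Å.
Nearest neighbors lie along the body diagonal with √3·a = 8r, so r = 0.2165 × a = 0.773 Å.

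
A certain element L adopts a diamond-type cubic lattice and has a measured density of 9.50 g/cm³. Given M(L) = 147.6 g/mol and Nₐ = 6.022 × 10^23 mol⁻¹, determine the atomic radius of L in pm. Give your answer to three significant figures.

For a diamond cubic cell (Z = 8), a³ = Z·M/(N_A·ρ) = 8 × 147.6 / (6.022 × 10²³ × 9.500) = 2.064 × 10^-22 cm³, so a = 5.910 × 10^-8 cm = 591.0 pm.
Nearest neighbors lie along the body diagonal with √3·a = 8r, so r = 0.2165 × a = 128 pm.

128 pm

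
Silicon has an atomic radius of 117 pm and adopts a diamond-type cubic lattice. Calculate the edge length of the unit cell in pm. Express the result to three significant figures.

In a diamond cubic lattice, nearest neighbors lie along the body diagonal with √3·a = 8r.
a = 8r/√3 = 8 × 117 / 1.7321 = 540 pm.

540 pm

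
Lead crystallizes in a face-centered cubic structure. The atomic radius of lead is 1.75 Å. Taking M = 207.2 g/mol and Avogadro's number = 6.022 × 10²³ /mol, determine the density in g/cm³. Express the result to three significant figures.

11.3 g/cm³

In an FCC lattice, atoms touch along the face diagonal, so √2·a = 4r, giving a = 4.950 Å = 4.950 × 10^-8 cm.
With Z = 4, ρ = Z·M/(N_A·a³) = 4 × 207.2 / (6.022 × 10²³ × 1.213 × 10^-22) = 11.35 g/cm³.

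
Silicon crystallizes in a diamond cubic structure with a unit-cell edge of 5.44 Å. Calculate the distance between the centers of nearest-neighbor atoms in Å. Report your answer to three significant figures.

2.36 Å

In a diamond cubic structure, nearest neighbors lie along the body diagonal with √3·a = 8r; the nearest-neighbor distance equals 2r = 0.4330·a.
d = 0.4330 × 5.44 = 2.36 Å.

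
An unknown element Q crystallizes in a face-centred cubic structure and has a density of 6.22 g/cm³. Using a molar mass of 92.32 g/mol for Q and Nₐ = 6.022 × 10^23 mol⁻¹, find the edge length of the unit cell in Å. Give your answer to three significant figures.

4.62 Å

With Z = 4 atoms per FCC cell, a³ = Z·M/(N_A·ρ) = 4 × 92.32 / (6.022 × 10²³ × 6.220 g/cm³) = 9.859 × 10^-23 cm³.
a = (9.859 × 10^-23)^(1/3) = 4.620 × 10^-8 cm = 4.62 Å.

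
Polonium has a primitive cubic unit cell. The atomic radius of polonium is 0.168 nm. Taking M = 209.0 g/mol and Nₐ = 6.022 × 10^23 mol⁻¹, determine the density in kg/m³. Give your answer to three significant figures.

In a simple cubic lattice, atoms touch along the cell edge, so a = 2r, giving a = 0.3360 nm = 3.360 × 10^-8 cm.
With Z = 1, ρ = Z·M/(N_A·a³) = 1 × 209.0 / (6.022 × 10²³ × 3.793 × 10^-23) = 9.149 g/cm³ = 9150 kg/m³.

9150 kg/m³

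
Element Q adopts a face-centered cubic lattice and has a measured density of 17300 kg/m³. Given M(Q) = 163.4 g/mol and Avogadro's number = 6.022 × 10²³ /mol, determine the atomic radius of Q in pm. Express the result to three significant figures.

For an FCC cell (Z = 4), a³ = Z·M/(N_A·ρ) = 4 × 163.4 / (6.022 × 10²³ × 17.30) = 6.274 × 10^-23 cm³, so a = 3.974 × 10^-8 cm = 397.4 pm.
Atoms touch along the face diagonal, so √2·a = 4r, so r = 0.3536 × a = 140 pm.

140 pm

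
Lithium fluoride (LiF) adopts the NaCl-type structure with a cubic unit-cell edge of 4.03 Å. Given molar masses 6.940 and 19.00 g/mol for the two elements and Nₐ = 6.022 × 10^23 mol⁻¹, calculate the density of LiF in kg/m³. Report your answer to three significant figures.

The NaCl-type structure contains Z = 4 formula units per cell; M(LiF) = 6.940 + 19.00 = 25.94 g/mol.
a³ = (4.030 × 10^-8 cm)³ = 6.545 × 10^-23 cm³.
ρ = 4 × 25.94 / (6.022 × 10²³ × 6.545 × 10^-23) = 2.633 g/cm³ = 2630 kg/m³.

2630 kg/m³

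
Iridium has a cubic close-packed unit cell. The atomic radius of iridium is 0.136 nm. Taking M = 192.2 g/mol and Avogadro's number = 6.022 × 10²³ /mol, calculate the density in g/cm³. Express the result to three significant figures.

22.4 g/cm³

In an FCC lattice, atoms touch along the face diagonal, so √2·a = 4r, giving a = 0.3847 nm = 3.847 × 10^-8 cm.
With Z = 4, ρ = Z·M/(N_A·a³) = 4 × 192.2 / (6.022 × 10²³ × 5.692 × 10^-23) = 22.43 g/cm³.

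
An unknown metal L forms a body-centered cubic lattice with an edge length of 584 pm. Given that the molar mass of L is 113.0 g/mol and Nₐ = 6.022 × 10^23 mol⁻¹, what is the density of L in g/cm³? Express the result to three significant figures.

1.88 g/cm³

A BCC unit cell contains Z = 2 atoms.
Cell volume: a³ = (584 pm)³ = (5.840 × 10^-8 cm)³ = 1.992 × 10^-22 cm³.
ρ = Z·M/(N_A·a³) = 2 × 113.0 / (6.022 × 10²³ × 1.992 × 10^-22) = 1.884 g/cm³.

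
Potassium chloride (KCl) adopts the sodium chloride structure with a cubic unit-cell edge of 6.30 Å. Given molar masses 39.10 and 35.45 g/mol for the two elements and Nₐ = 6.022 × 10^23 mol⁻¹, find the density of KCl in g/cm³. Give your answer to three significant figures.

1.98 g/cm³

The sodium chloride structure contains Z = 4 formula units per cell; M(KCl) = 39.10 + 35.45 = 74.55 g/mol.
a³ = (6.300 × 10^-8 cm)³ = 2.500 × 10^-22 cm³.
ρ = 4 × 74.55 / (6.022 × 10²³ × 2.500 × 10^-22) = 1.980 g/cm³.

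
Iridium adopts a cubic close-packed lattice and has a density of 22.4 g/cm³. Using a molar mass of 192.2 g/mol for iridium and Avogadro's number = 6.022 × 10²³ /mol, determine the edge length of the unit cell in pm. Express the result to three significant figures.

385 pm

With Z = 4 atoms per FCC cell, a³ = Z·M/(N_A·ρ) = 4 × 192.2 / (6.022 × 10²³ × 22.40 g/cm³) = 5.699 × 10^-23 cm³.
a = (5.699 × 10^-23)^(1/3) = 3.848 × 10^-8 cm = 385 pm.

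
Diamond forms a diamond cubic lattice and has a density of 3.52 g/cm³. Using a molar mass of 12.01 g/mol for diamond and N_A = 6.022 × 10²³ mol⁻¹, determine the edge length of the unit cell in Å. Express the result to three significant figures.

3.57 Å

With Z = 8 atoms per diamond cubic cell, a³ = Z·M/(N_A·ρ) = 8 × 12.01 / (6.022 × 10²³ × 3.520 g/cm³) = 4.533 × 10^-23 cm³.
a = (4.533 × 10^-23)^(1/3) = 3.565 × 10^-8 cm = 3.57 Å.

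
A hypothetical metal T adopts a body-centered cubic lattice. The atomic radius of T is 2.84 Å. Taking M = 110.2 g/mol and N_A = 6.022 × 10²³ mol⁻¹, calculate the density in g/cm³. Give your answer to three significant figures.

In a BCC lattice, atoms touch along the body diagonal, so √3·a = 4r, giving a = 6.559 Å = 6.559 × 10^-8 cm.
With Z = 2, ρ = Z·M/(N_A·a³) = 2 × 110.2 / (6.022 × 10²³ × 2.821 × 10^-22) = 1.297 g/cm³.

1.30 g/cm³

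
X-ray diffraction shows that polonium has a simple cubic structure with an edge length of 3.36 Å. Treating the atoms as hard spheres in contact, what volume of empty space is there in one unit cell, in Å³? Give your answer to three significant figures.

18.1 Å³

In a simple cubic lattice atoms touch along the cell edge, so a = 2r, so r = 0.5000a = 1.680 Å.
V_cell = a³ = 37.93 Å³; V_atoms = 1 × (4/3)πr³ = 19.86 Å³.
Empty space = 37.93 − 19.86 = 18.1 Å³.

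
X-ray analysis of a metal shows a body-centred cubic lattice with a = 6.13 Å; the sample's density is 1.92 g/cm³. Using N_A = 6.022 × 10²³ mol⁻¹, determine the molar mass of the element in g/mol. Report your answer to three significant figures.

A BCC cell has Z = 2 atoms; a = 6.130 × 10^-8 cm.
M = ρ·N_A·a³/Z = 1.92 × 6.022 × 10²³ × 2.303 × 10^-22 / 2 = 133 g/mol.

133 g/mol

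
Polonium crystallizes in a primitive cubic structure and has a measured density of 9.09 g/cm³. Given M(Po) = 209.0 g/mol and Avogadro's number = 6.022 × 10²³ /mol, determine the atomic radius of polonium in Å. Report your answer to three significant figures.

For a simple cubic cell (Z = 1), a³ = Z·M/(N_A·ρ) = 1 × 209.0 / (6.022 × 10²³ × 9.090) = 3.818 × 10^-23 cm³, so a = 3.367 × 10^-8 cm = 3.367 Å.
Atoms touch along the cell edge, so a = 2r, so r = 0.5000 × a = 1.68 Å.

1.68 Å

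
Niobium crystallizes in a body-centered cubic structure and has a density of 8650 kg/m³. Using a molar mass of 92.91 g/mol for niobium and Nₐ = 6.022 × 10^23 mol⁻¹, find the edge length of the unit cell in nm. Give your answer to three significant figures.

With Z = 2 atoms per BCC cell, a³ = Z·M/(N_A·ρ) = 2 × 92.91 / (6.022 × 10²³ × 8.650 g/cm³) = 3.567 × 10^-23 cm³.
a = (3.567 × 10^-23)^(1/3) = 3.292 × 10^-8 cm = 0.329 nm.

0.329 nm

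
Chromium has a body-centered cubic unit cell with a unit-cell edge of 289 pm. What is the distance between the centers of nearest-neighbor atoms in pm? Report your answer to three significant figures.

250 pm

In a BCC structure, atoms touch along the body diagonal, so √3·a = 4r; the nearest-neighbor distance equals 2r = 0.8660·a.
d = 0.8660 × 289 = 250 pm.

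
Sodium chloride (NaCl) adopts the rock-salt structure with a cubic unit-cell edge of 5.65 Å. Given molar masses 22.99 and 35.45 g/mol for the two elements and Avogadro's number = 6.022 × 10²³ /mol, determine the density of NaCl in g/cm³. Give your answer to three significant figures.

2.15 g/cm³

The rock-salt structure contains Z = 4 formula units per cell; M(NaCl) = 22.99 + 35.45 = 58.44 g/mol.
a³ = (5.650 × 10^-8 cm)³ = 1.804 × 10^-22 cm³.
ρ = 4 × 58.44 / (6.022 × 10²³ × 1.804 × 10^-22) = 2.152 g/cm³.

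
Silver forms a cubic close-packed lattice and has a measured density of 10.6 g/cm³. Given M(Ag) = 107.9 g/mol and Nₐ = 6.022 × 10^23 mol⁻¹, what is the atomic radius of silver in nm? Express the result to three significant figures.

0.144 nm

For an FCC cell (Z = 4), a³ = Z·M/(N_A·ρ) = 4 × 107.9 / (6.022 × 10²³ × 10.60) = 6.761 × 10^-23 cm³, so a = 4.074 × 10^-8 cm = 0.4074 nm.
Atoms touch along the face diagonal, so √2·a = 4r, so r = 0.3536 × a = 0.144 nm.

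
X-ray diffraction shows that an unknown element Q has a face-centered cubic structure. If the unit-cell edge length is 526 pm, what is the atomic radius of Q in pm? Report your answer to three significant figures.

186 pm

In an FCC lattice, atoms touch along the face diagonal, so √2·a = 4r.
r = √2·a/4 = 1.4142 × 526 / 4 = 186 pm.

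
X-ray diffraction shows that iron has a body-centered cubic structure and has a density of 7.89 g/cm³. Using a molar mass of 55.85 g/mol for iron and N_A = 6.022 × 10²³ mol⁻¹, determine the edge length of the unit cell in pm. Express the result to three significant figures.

286 pm

With Z = 2 atoms per BCC cell, a³ = Z·M/(N_A·ρ) = 2 × 55.85 / (6.022 × 10²³ × 7.890 g/cm³) = 2.351 × 10^-23 cm³.
a = (2.351 × 10^-23)^(1/3) = 2.865 × 10^-8 cm = 286 pm.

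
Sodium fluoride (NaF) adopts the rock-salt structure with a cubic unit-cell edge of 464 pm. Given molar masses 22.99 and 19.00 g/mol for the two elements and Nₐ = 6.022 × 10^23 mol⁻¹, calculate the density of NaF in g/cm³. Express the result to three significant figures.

The rock-salt structure contains Z = 4 formula units per cell; M(NaF) = 22.99 + 19.00 = 41.99 g/mol.
a³ = (4.640 × 10^-8 cm)³ = 9.990 × 10^-23 cm³.
ρ = 4 × 41.99 / (6.022 × 10²³ × 9.990 × 10^-23) = 2.792 g/cm³.

2.79 g/cm³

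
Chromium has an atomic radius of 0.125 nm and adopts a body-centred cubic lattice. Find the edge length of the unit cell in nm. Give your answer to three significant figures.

In a BCC lattice, atoms touch along the body diagonal, so √3·a = 4r.
a = 4r/√3 = 4 × 0.125 / 1.7321 = 0.289 nm.

0.289 nm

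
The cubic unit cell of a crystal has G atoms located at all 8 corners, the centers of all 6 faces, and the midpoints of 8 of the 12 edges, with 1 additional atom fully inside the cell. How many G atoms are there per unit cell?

Corner atoms are shared by 8 cells (1/8 each), face atoms by 2 (1/2 each), edge atoms by 4 (1/4 each), interior atoms are unshared.
Net atoms = 8 × 1/8 + 6 × 1/2 + 8 × 1/4 + 1 = 1 + 3 + 2 + 1 = 7.

7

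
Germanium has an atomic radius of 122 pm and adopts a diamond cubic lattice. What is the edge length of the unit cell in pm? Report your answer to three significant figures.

In a diamond cubic lattice, nearest neighbors lie along the body diagonal with √3·a = 8r.
a = 8r/√3 = 8 × 122 / 1.7321 = 563 pm.

563 pm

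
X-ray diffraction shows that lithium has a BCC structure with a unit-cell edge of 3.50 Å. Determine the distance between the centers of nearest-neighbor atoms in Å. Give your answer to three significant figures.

3.03 Å

In a BCC structure, atoms touch along the body diagonal, so √3·a = 4r; the nearest-neighbor distance equals 2r = 0.8660·a.
d = 0.8660 × 3.50 = 3.03 Å.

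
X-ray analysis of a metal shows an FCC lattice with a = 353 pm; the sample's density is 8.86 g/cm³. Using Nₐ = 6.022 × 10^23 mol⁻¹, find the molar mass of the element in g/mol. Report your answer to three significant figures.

58.7 g/mol

An FCC cell has Z = 4 atoms; a = 3.530 × 10^-8 cm.
M = ρ·N_A·a³/Z = 8.86 × 6.022 × 10²³ × 4.399 × 10^-23 / 4 = 58.7 g/mol.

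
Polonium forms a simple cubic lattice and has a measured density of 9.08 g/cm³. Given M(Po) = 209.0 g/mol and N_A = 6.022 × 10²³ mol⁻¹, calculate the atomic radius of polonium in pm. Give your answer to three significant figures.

For a simple cubic cell (Z = 1), a³ = Z·M/(N_A·ρ) = 1 × 209.0 / (6.022 × 10²³ × 9.080) = 3.822 × 10^-23 cm³, so a = 3.369 × 10^-8 cm = 336.9 pm.
Atoms touch along the cell edge, so a = 2r, so r = 0.5000 × a = 168 pm.

168 pm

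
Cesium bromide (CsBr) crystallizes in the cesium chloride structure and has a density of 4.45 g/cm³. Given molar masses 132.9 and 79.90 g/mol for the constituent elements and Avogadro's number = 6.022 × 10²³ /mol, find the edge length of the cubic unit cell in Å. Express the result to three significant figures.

4.30 Å

M(CsBr) = 212.8 g/mol; Z = 1 formula unit per cell.
a³ = Z·M/(N_A·ρ) = 1 × 212.8 / (6.022 × 10²³ × 4.45) = 7.941 × 10^-23 cm³, so a = 4.298 × 10^-8 cm = 4.30 Å.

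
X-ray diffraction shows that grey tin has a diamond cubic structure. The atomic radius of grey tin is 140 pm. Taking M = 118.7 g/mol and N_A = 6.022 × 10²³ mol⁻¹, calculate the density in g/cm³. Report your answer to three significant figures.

In a diamond cubic lattice, nearest neighbors lie along the body diagonal with √3·a = 8r, giving a = 646.6 pm = 6.466 × 10^-8 cm.
With Z = 8, ρ = Z·M/(N_A·a³) = 8 × 118.7 / (6.022 × 10²³ × 2.704 × 10^-22) = 5.832 g/cm³.

5.83 g/cm³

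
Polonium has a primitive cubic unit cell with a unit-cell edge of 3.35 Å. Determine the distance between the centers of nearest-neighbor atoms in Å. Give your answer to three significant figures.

3.35 Å

In a simple cubic structure, atoms touch along the cell edge, so a = 2r; the nearest-neighbor distance equals 2r = 1.000·a.
d = 1.000 × 3.35 = 3.35 Å.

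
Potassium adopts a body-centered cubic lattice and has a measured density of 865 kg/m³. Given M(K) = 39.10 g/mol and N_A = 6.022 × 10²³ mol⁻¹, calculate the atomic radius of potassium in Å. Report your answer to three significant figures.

2.30 Å

For a BCC cell (Z = 2), a³ = Z·M/(N_A·ρ) = 2 × 39.10 / (6.022 × 10²³ × 0.8650) = 1.501 × 10^-22 cm³, so a = 5.315 × 10^-8 cm = 5.315 Å.
Atoms touch along the body diagonal, so √3·a = 4r, so r = 0.4330 × a = 2.30 Å.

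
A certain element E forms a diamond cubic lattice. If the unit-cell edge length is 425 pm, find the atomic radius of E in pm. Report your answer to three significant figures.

92.0 pm

In a diamond cubic lattice, nearest neighbors lie along the body diagonal with √3·a = 8r.
r = √3·a/8 = 1.7321 × 425 / 8 = 92.0 pm.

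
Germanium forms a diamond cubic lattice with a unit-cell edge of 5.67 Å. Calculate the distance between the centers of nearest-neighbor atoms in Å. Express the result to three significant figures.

2.46 Å

In a diamond cubic structure, nearest neighbors lie along the body diagonal with √3·a = 8r; the nearest-neighbor distance equals 2r = 0.4330·a.
d = 0.4330 × 5.67 = 2.46 Å.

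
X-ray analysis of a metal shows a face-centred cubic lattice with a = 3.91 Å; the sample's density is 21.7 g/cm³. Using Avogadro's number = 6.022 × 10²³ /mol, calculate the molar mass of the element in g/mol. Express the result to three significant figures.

195 g/mol

An FCC cell has Z = 4 atoms; a = 3.910 × 10^-8 cm.
M = ρ·N_A·a³/Z = 21.7 × 6.022 × 10²³ × 5.978 × 10^-23 / 4 = 195 g/mol.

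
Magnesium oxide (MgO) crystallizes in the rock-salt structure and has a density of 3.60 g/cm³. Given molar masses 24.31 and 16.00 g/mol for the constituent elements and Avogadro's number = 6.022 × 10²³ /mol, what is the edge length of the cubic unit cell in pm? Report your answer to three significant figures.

421 pm

M(MgO) = 40.31 g/mol; Z = 4 formula units per cell.
a³ = Z·M/(N_A·ρ) = 4 × 40.31 / (6.022 × 10²³ × 3.60) = 7.438 × 10^-23 cm³, so a = 4.205 × 10^-8 cm = 421 pm.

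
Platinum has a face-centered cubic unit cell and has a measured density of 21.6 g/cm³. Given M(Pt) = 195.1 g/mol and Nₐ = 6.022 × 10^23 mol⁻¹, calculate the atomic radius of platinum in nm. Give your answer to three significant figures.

For an FCC cell (Z = 4), a³ = Z·M/(N_A·ρ) = 4 × 195.1 / (6.022 × 10²³ × 21.60) = 6.000 × 10^-23 cm³, so a = 3.915 × 10^-8 cm = 0.3915 nm.
Atoms touch along the face diagonal, so √2·a = 4r, so r = 0.3536 × a = 0.138 nm.

0.138 nm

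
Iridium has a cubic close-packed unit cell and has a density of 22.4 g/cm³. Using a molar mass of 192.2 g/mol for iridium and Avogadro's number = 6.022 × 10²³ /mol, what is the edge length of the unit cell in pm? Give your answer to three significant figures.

With Z = 4 atoms per FCC cell, a³ = Z·M/(N_A·ρ) = 4 × 192.2 / (6.022 × 10²³ × 22.40 g/cm³) = 5.699 × 10^-23 cm³.
a = (5.699 × 10^-23)^(1/3) = 3.848 × 10^-8 cm = 385 pm.

385 pm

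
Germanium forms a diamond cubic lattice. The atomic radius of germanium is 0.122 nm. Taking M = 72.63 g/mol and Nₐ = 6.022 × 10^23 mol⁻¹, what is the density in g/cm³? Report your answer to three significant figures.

In a diamond cubic lattice, nearest neighbors lie along the body diagonal with √3·a = 8r, giving a = 0.5635 nm = 5.635 × 10^-8 cm.
With Z = 8, ρ = Z·M/(N_A·a³) = 8 × 72.63 / (6.022 × 10²³ × 1.789 × 10^-22) = 5.393 g/cm³.

5.39 g/cm³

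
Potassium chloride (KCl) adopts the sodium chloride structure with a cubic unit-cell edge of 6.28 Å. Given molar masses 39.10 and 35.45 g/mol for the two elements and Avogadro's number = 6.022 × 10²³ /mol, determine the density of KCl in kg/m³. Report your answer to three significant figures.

2000 kg/m³

The sodium chloride structure contains Z = 4 formula units per cell; M(KCl) = 39.10 + 35.45 = 74.55 g/mol.
a³ = (6.280 × 10^-8 cm)³ = 2.477 × 10^-22 cm³.
ρ = 4 × 74.55 / (6.022 × 10²³ × 2.477 × 10^-22) = 1.999 g/cm³ = 2000 kg/m³.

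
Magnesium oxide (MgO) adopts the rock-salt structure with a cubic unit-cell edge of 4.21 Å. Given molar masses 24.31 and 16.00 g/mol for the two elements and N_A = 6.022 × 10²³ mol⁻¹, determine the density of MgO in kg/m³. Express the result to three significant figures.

3590 kg/m³

The rock-salt structure contains Z = 4 formula units per cell; M(MgO) = 24.31 + 16.00 = 40.31 g/mol.
a³ = (4.210 × 10^-8 cm)³ = 7.462 × 10^-23 cm³.
ρ = 4 × 40.31 / (6.022 × 10²³ × 7.462 × 10^-23) = 3.588 g/cm³ = 3590 kg/m³.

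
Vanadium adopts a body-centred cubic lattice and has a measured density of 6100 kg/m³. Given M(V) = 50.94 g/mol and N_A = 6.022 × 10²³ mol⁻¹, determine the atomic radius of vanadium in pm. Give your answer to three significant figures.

131 pm

For a BCC cell (Z = 2), a³ = Z·M/(N_A·ρ) = 2 × 50.94 / (6.022 × 10²³ × 6.100) = 2.773 × 10^-23 cm³, so a = 3.027 × 10^-8 cm = 302.7 pm.
Atoms touch along the body diagonal, so √3·a = 4r, so r = 0.4330 × a = 131 pm.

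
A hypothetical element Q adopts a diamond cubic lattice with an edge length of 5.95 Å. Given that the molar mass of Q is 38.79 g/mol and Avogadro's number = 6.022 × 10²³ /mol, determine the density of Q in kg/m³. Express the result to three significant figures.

2450 kg/m³

A diamond cubic unit cell contains Z = 8 atoms.
Cell volume: a³ = (5.95 Å)³ = (5.950 × 10^-8 cm)³ = 2.106 × 10^-22 cm³.
ρ = Z·M/(N_A·a³) = 8 × 38.79 / (6.022 × 10²³ × 2.106 × 10^-22) = 2.446 g/cm³ = 2450 kg/m³.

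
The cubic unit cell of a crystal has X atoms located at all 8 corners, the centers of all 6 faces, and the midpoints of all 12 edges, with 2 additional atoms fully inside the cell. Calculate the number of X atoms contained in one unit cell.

9

Corner atoms are shared by 8 cells (1/8 each), face atoms by 2 (1/2 each), edge atoms by 4 (1/4 each), interior atoms are unshared.
Net atoms = 8 × 1/8 + 6 × 1/2 + 12 × 1/4 + 2 = 1 + 3 + 3 + 2 = 9.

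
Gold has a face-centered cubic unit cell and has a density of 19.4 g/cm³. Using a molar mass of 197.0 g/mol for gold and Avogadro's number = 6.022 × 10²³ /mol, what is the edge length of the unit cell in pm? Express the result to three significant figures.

407 pm

With Z = 4 atoms per FCC cell, a³ = Z·M/(N_A·ρ) = 4 × 197.0 / (6.022 × 10²³ × 19.40 g/cm³) = 6.745 × 10^-23 cm³.
a = (6.745 × 10^-23)^(1/3) = 4.071 × 10^-8 cm = 407 pm.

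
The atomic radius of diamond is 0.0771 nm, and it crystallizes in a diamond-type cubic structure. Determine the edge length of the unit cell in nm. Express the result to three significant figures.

In a diamond cubic lattice, nearest neighbors lie along the body diagonal with √3·a = 8r.
a = 8r/√3 = 8 × 0.0771 / 1.7321 = 0.356 nm.

0.356 nm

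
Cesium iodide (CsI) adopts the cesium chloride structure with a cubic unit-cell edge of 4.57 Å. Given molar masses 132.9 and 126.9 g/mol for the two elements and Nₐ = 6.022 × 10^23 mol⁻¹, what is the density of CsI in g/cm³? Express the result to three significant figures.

4.52 g/cm³

The cesium chloride structure contains Z = 1 formula unit per cell; M(CsI) = 132.9 + 126.9 = 259.8 g/mol.
a³ = (4.570 × 10^-8 cm)³ = 9.544 × 10^-23 cm³.
ρ = 1 × 259.8 / (6.022 × 10²³ × 9.544 × 10^-23) = 4.520 g/cm³.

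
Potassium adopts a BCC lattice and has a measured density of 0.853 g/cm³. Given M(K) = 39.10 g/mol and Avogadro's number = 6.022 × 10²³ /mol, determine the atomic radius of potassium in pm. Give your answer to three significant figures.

For a BCC cell (Z = 2), a³ = Z·M/(N_A·ρ) = 2 × 39.10 / (6.022 × 10²³ × 0.8530) = 1.522 × 10^-22 cm³, so a = 5.340 × 10^-8 cm = 534.0 pm.
Atoms touch along the body diagonal, so √3·a = 4r, so r = 0.4330 × a = 231 pm.

231 pm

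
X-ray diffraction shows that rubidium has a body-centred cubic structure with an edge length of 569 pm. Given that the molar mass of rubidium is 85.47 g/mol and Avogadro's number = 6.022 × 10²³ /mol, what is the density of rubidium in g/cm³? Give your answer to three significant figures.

1.54 g/cm³

A BCC unit cell contains Z = 2 atoms.
Cell volume: a³ = (569 pm)³ = (5.690 × 10^-8 cm)³ = 1.842 × 10^-22 cm³.
ρ = Z·M/(N_A·a³) = 2 × 85.47 / (6.022 × 10²³ × 1.842 × 10^-22) = 1.541 g/cm³.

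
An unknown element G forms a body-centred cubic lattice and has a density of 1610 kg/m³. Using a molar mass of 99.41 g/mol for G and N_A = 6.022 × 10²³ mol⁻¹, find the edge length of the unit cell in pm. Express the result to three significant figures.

With Z = 2 atoms per BCC cell, a³ = Z·M/(N_A·ρ) = 2 × 99.41 / (6.022 × 10²³ × 1.610 g/cm³) = 2.051 × 10^-22 cm³.
a = (2.051 × 10^-22)^(1/3) = 5.897 × 10^-8 cm = 590 pm.

590 pm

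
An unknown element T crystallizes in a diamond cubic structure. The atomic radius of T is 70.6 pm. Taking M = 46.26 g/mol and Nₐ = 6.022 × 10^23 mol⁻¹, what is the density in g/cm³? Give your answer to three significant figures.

In a diamond cubic lattice, nearest neighbors lie along the body diagonal with √3·a = 8r, giving a = 326.1 pm = 3.261 × 10^-8 cm.
With Z = 8, ρ = Z·M/(N_A·a³) = 8 × 46.26 / (6.022 × 10²³ × 3.467 × 10^-23) = 17.72 g/cm³.

17.7 g/cm³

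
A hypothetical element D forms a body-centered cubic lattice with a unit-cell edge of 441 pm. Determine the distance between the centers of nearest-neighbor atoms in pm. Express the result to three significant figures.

382 pm

In a BCC structure, atoms touch along the body diagonal, so √3·a = 4r; the nearest-neighbor distance equals 2r = 0.8660·a.
d = 0.8660 × 441 = 382 pm.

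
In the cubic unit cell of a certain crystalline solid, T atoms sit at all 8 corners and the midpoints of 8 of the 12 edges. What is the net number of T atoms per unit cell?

3

Corner atoms are shared by 8 cells (1/8 each), edge atoms by 4 (1/4 each).
Net atoms = 8 × 1/8 + 8 × 1/4 = 1 + 2 = 3.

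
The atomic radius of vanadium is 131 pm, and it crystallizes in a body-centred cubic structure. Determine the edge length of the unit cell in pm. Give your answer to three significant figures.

In a BCC lattice, atoms touch along the body diagonal, so √3·a = 4r.
a = 4r/√3 = 4 × 131 / 1.7321 = 303 pm.

303 pm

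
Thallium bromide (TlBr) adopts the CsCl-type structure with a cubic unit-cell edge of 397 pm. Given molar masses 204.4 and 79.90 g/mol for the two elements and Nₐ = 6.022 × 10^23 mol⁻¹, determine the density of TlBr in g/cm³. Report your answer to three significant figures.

7.55 g/cm³

The CsCl-type structure contains Z = 1 formula unit per cell; M(TlBr) = 204.4 + 79.90 = 284.3 g/mol.
a³ = (3.970 × 10^-8 cm)³ = 6.257 × 10^-23 cm³.
ρ = 1 × 284.3 / (6.022 × 10²³ × 6.257 × 10^-23) = 7.545 g/cm³.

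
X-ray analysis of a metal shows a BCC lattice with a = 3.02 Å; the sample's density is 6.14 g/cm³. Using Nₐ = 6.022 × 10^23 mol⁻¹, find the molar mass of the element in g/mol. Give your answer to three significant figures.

A BCC cell has Z = 2 atoms; a = 3.020 × 10^-8 cm.
M = ρ·N_A·a³/Z = 6.14 × 6.022 × 10²³ × 2.754 × 10^-23 / 2 = 50.9 g/mol.

50.9 g/mol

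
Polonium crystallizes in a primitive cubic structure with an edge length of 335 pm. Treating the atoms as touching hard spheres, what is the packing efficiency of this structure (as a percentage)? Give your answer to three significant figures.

In a simple cubic lattice atoms touch along the cell edge, so a = 2r, so r = 0.5000a = 167.5 pm.
Packing fraction = Z·(4/3)πr³ / a³ = 1 × (4/3)π × (167.5)³ / (335)³ = 0.5236 = 52.4%.

52.4%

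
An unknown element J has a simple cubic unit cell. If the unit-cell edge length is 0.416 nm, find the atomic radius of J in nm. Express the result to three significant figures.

In a simple cubic lattice, atoms touch along the cell edge, so a = 2r.
r = a/2 = 0.416/2 = 0.208 nm.

0.208 nm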